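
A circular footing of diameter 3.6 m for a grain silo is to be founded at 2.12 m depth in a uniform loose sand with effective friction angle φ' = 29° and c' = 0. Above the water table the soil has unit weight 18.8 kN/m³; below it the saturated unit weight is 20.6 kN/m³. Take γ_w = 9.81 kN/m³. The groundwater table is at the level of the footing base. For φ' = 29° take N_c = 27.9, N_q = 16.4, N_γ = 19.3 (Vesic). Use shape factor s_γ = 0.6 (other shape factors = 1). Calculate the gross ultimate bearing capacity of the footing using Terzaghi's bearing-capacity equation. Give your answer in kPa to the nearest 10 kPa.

Overburden at base level: q = 18.8 × 2.12 = 39.856 kPa.
Below the base the soil is submerged, so the ½γBN_γ term uses γ' = 20.6 − 9.81 = 10.79 kN/m³.
Surcharge term q·N_q = 39.856 × 16.4 = 653.64 kPa; self-weight term 0.5·γ·B·N_γ·s_γ = 0.5 × 10.79 × 3.6 × 19.3 × 0.6 = 224.91 kPa.
q_ult = 653.64 + 224.91 = 878.55 kPa.

q_ult ≈ 880 kPa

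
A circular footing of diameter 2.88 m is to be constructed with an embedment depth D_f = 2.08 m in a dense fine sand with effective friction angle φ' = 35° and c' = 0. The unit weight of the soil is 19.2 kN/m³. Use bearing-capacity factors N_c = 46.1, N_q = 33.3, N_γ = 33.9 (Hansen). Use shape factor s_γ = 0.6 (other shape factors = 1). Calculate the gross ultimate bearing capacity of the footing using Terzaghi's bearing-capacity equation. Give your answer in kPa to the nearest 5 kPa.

q_ult ≈ 1890 kPa

Effective surcharge at the founding depth q = γ·D_f = 19.2 × 2.08 = 39.936 kPa.
q_ult = q·N_q + 0.5·γ·B·N_γ·s_γ
     = 39.936 × 33.3 + 0.5 × 19.2 × 2.88 × 33.9 × 0.6
     = 1329.9 + 562.36 = 1892.2 kPa.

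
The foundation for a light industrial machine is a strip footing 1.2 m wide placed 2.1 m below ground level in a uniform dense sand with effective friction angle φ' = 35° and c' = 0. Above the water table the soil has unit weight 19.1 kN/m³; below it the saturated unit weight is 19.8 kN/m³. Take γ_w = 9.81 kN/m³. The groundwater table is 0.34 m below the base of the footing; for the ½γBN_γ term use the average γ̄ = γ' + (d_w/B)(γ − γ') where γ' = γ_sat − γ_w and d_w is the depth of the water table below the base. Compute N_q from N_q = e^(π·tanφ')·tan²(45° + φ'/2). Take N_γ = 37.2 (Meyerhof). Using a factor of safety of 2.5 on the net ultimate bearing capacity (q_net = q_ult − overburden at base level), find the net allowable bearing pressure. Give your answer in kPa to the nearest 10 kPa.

q_all(net) ≈ 630 kPa

N_q = e^(π·tan35°)·tan²(62.5°) = 33.3.
Overburden at base level: q = 19.1 × 2.1 = 40.11 kPa.
The water table is 0.34 m below the base (< B = 1.2 m), so the ½γBN_γ term uses γ̄ = γ' + (d_w/B)(γ − γ') = 9.99 + (0.34/1.2)(19.1 − 9.99) = 12.571 kN/m³.
Surcharge term q·N_q = 40.11 × 33.296 = 1335.5 kPa; self-weight term 0.5·γ·B·N_γ = 0.5 × 12.571 × 1.2 × 37.2 = 280.59 kPa.
q_ult = 1335.5 + 280.59 = 1616.1 kPa.
q_net = 1616.1 − 40.11 = 1576 kPa.
q_all(net) = 1576 / 2.5 = 630.39 kPa.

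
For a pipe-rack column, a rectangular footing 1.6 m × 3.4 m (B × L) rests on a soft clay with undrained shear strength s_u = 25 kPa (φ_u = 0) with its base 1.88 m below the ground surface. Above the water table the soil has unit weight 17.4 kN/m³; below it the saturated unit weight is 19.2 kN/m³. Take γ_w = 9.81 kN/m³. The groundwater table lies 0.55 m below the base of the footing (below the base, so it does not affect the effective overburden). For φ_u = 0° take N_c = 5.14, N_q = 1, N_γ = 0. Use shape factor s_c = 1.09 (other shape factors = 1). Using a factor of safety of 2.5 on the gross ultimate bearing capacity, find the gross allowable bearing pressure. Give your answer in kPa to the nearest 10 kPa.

q_all ≈ 70 kPa

q = γ·D_f = 17.4 × 1.88 = 32.712 kPa.
c·N_c·s_c = 25 × 5.14 × 1.09 = 140.06 kPa
q·N_q = 32.712 × 1 = 32.712 kPa
q_ult = 140.06 + 32.712 = 172.78 kPa.
q_all = 172.78 / 2.5 = 69.111 kPa.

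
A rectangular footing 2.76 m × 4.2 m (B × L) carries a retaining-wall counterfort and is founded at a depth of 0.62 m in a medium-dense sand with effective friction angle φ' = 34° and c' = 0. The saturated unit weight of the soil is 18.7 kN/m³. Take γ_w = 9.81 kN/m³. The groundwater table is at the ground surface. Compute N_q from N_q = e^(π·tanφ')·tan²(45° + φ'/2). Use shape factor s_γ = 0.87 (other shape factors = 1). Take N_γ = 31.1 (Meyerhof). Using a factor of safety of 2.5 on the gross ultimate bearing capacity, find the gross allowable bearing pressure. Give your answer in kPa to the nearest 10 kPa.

q_all ≈ 200 kPa

N_q = e^(π·tan34°)·tan²(62°) = 29.44.
With the water table at the surface the whole profile is submerged: γ' = 18.7 − 9.81 = 8.89 kN/m³, so q = γ'·D_f = 5.5118 kPa; the same γ' applies in the ½γBN_γ term.
q_ult = q·N_q + 0.5·γ·B·N_γ·s_γ
     = 5.5118 × 29.44 + 0.5 × 8.89 × 2.76 × 31.1 × 0.87
     = 162.27 + 331.94 = 494.21 kPa.
q_all = 494.21 / 2.5 = 197.68 kPa.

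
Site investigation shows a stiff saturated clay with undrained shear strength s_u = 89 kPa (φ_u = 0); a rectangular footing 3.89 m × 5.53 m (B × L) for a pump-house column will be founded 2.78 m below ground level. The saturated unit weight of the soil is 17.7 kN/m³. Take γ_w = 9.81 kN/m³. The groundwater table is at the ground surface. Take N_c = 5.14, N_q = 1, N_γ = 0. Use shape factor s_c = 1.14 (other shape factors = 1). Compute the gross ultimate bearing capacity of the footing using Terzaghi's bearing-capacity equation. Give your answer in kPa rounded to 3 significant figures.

q_ult ≈ 543 kPa

With the water table at the surface the whole profile is submerged: γ' = 17.7 − 9.81 = 7.89 kN/m³, so q = γ'·D_f = 21.934 kPa.
q_ult = c·N_c·s_c + q·N_q
     = 89 × 5.14 × 1.14 + 21.934 × 1
     = 521.5 + 21.934 = 543.44 kPa.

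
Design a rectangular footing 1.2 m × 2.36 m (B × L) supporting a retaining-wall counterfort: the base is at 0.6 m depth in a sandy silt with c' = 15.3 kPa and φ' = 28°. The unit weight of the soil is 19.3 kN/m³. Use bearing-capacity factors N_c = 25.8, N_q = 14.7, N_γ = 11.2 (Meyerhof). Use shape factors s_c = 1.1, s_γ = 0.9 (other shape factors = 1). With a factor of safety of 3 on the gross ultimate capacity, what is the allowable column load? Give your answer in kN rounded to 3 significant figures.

Effective surcharge at the founding depth q = γ·D_f = 19.3 × 0.6 = 11.58 kPa.
q_ult = c·N_c·s_c + q·N_q + 0.5·γ·B·N_γ·s_γ
     = 15.3 × 25.8 × 1.1 + 11.58 × 14.7 + 0.5 × 19.3 × 1.2 × 11.2 × 0.9
     = 434.21 + 170.23 + 116.73 = 721.17 kPa.
Gross allowable pressure q_all = 721.17 / 3 = 240.39 kPa.
Footing area = 2.832 m², so allowable column load = 240.39 × 2.832 = 680.78 kN.

P_all ≈ 681 kN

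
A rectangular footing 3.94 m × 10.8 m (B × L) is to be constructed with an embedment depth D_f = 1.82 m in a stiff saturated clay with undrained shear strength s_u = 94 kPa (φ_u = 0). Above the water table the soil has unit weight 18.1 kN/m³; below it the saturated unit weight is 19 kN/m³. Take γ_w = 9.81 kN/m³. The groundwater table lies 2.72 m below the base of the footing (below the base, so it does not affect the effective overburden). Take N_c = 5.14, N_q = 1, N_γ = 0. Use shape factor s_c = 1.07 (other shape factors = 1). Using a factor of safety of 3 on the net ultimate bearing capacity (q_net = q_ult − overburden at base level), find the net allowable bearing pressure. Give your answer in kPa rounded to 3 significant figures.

q_all(net) ≈ 172 kPa

q = γ·D_f = 18.1 × 1.82 = 32.942 kPa.
c·N_c·s_c = 94 × 5.14 × 1.07 = 516.98 kPa
q·N_q = 32.942 × 1 = 32.942 kPa
q_ult = 516.98 + 32.942 = 549.92 kPa.
q_net = 549.92 − 32.942 = 516.98 kPa.
q_all(net) = 516.98 / 3 = 172.33 kPa.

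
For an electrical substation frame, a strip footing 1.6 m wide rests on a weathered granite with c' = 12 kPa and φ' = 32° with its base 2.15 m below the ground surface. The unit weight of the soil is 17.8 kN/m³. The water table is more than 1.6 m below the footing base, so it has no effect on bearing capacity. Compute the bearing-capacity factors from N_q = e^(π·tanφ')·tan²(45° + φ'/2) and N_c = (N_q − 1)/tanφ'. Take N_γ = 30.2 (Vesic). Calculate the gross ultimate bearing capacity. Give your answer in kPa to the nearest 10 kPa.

q_ult ≈ 1740 kPa

tan32° = 0.6249, so N_q = e^(π×0.6249)·tan²(61°) = 7.121 × 3.255 = 23.18.
N_c = (23.18 − 1)/tan32° = 35.49.
Overburden at base level: q = 17.8 × 2.15 = 38.27 kPa.
Cohesion term c·N_c = 12 × 35.49 = 425.88 kPa; surcharge term q·N_q = 38.27 × 23.177 = 886.98 kPa; self-weight term 0.5·γ·B·N_γ = 0.5 × 17.8 × 1.6 × 30.2 = 430.05 kPa.
q_ult = 425.88 + 886.98 + 430.05 = 1742.9 kPa.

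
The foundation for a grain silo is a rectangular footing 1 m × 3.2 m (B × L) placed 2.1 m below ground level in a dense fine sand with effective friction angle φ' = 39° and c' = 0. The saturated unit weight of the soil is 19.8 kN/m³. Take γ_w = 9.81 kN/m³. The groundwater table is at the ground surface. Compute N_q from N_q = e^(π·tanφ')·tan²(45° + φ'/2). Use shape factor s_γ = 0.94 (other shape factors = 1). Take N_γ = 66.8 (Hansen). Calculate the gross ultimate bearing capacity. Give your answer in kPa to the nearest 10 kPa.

q_ult ≈ 1490 kPa

tan39° = 0.8098, so N_q = e^(π×0.8098)·tan²(64.5°) = 12.731 × 4.395 = 55.96.
Water table at ground surface, so effective unit weight γ' = 19.8 − 9.81 = 9.99 kN/m³ is used throughout; overburden q = 9.99 × 2.1 = 20.979 kPa; the same γ' applies in the ½γBN_γ term.
Surcharge term q·N_q = 20.979 × 55.957 = 1173.9 kPa; self-weight term 0.5·γ·B·N_γ·s_γ = 0.5 × 9.99 × 1 × 66.8 × 0.94 = 313.65 kPa.
q_ult = 1173.9 + 313.65 = 1487.6 kPa.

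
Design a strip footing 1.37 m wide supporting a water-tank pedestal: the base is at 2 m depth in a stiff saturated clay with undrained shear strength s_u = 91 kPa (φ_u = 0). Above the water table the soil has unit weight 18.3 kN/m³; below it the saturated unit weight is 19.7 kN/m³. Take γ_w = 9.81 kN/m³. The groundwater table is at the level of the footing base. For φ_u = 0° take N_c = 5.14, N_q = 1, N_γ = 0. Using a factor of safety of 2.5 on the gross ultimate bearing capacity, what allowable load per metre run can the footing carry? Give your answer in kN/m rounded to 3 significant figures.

Effective surcharge at the founding depth q = γ·D_f = 18.3 × 2 = 36.6 kPa.
q_ult = c·N_c + q·N_q
     = 91 × 5.14 + 36.6 × 1
     = 467.74 + 36.6 = 504.34 kPa.
Gross allowable pressure q_all = 504.34 / 2.5 = 201.74 kPa.
Allowable wall load = q_all × B = 201.74 × 1.37 = 276.38 kN per metre run.

≈ 276 kN/m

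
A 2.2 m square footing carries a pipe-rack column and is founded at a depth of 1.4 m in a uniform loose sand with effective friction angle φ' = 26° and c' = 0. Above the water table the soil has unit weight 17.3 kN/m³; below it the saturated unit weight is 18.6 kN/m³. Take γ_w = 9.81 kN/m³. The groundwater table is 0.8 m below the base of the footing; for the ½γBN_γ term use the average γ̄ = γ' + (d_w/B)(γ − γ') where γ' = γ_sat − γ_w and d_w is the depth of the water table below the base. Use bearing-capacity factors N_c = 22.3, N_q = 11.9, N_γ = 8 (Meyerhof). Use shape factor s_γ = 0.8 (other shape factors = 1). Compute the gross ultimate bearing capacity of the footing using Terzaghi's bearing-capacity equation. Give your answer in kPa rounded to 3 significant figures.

q = γ·D_f = 17.3 × 1.4 = 24.22 kPa.
γ' = 8.79 kN/m³; averaging over the depth B below the base, γ̄ = γ' + (d_w/B)(γ − γ') = 11.885 kN/m³.
q·N_q = 24.22 × 11.9 = 288.22 kPa
0.5·γ·B·N_γ·s_γ = 0.5 × 11.885 × 2.2 × 8 × 0.8 = 83.667 kPa
q_ult = 288.22 + 83.667 = 371.89 kPa.

q_ult ≈ 372 kPa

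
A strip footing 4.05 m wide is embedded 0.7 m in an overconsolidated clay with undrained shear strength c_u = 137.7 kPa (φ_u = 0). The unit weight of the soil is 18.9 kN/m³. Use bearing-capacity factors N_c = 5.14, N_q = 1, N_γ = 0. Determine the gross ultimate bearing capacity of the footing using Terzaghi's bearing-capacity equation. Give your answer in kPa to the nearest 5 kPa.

Effective surcharge at the founding depth q = γ·D_f = 18.9 × 0.7 = 13.23 kPa.
q_ult = c·N_c + q·N_q
     = 137.7 × 5.14 + 13.23 × 1
     = 707.78 + 13.23 = 721.01 kPa.

q_ult ≈ 720 kPa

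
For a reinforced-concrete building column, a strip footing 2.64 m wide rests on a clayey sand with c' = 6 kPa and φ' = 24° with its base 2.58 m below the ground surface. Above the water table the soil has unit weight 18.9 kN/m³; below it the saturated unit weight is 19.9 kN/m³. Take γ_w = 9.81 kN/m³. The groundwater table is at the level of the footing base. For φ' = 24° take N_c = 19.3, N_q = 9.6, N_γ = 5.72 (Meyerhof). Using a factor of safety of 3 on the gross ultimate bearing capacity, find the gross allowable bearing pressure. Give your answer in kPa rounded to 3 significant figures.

q_all ≈ 220 kPa

Effective surcharge at the founding depth q = γ·D_f = 18.9 × 2.58 = 48.762 kPa.
The water table coincides with the base, so in the self-weight term γ → γ' = 10.09 kN/m³.
q_ult = c·N_c + q·N_q + 0.5·γ·B·N_γ
     = 6 × 19.3 + 48.762 × 9.6 + 0.5 × 10.09 × 2.64 × 5.72
     = 115.8 + 468.12 + 76.184 = 660.1 kPa.
q_all = 660.1 / 3 = 220.03 kPa.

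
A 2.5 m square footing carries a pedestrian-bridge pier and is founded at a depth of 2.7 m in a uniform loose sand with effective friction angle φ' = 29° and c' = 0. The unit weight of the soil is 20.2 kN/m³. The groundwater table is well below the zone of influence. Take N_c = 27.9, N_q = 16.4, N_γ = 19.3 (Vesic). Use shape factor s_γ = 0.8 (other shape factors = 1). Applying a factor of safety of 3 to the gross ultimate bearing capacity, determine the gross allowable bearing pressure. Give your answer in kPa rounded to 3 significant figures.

q_all ≈ 428 kPa

q = γ·D_f = 20.2 × 2.7 = 54.54 kPa.
q·N_q = 54.54 × 16.4 = 894.46 kPa
0.5·γ·B·N_γ·s_γ = 0.5 × 20.2 × 2.5 × 19.3 × 0.8 = 389.86 kPa
q_ult = 894.46 + 389.86 = 1284.3 kPa.
q_all = q_ult / FS = 1284.3 / 3 = 428.11 kPa.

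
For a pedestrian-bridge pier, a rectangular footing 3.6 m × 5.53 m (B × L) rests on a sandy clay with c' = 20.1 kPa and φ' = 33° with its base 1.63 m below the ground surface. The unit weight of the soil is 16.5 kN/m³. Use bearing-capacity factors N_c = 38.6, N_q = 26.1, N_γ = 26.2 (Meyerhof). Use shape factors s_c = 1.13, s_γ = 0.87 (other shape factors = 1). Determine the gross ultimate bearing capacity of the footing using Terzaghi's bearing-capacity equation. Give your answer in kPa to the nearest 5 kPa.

Overburden at base level: q = 16.5 × 1.63 = 26.895 kPa.
Cohesion term c·N_c·s_c = 20.1 × 38.6 × 1.13 = 876.72 kPa; surcharge term q·N_q = 26.895 × 26.1 = 701.96 kPa; self-weight term 0.5·γ·B·N_γ·s_γ = 0.5 × 16.5 × 3.6 × 26.2 × 0.87 = 676.98 kPa.
q_ult = 876.72 + 701.96 + 676.98 = 2255.7 kPa.

q_ult ≈ 2255 kPa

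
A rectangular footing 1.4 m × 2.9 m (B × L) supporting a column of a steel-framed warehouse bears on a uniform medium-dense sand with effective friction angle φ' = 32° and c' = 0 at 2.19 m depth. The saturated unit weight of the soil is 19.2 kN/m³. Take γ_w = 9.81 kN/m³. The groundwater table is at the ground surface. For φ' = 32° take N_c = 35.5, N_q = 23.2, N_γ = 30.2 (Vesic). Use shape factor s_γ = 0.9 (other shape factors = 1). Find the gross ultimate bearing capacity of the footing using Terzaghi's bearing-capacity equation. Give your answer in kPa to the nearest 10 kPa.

Water table at ground surface, so effective unit weight γ' = 19.2 − 9.81 = 9.39 kN/m³ is used throughout; overburden q = 9.39 × 2.19 = 20.564 kPa; the same γ' applies in the ½γBN_γ term.
Surcharge term q·N_q = 20.564 × 23.2 = 477.09 kPa; self-weight term 0.5·γ·B·N_γ·s_γ = 0.5 × 9.39 × 1.4 × 30.2 × 0.9 = 178.65 kPa.
q_ult = 477.09 + 178.65 = 655.74 kPa.

q_ult ≈ 660 kPa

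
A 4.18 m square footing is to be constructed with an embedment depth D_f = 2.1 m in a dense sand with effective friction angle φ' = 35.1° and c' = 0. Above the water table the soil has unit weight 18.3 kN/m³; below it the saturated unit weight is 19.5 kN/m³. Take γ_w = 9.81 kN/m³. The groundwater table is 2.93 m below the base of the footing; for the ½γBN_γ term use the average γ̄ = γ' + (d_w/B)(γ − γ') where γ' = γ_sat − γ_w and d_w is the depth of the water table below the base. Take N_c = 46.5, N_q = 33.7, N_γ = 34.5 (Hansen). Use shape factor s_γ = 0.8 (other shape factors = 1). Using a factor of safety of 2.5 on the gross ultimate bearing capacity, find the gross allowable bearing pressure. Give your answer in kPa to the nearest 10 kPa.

q = γ·D_f = 18.3 × 2.1 = 38.43 kPa.
γ' = 9.69 kN/m³; averaging over the depth B below the base, γ̄ = γ' + (d_w/B)(γ − γ') = 15.725 kN/m³.
q·N_q = 38.43 × 33.7 = 1295.1 kPa
0.5·γ·B·N_γ·s_γ = 0.5 × 15.725 × 4.18 × 34.5 × 0.8 = 907.09 kPa
q_ult = 1295.1 + 907.09 = 2202.2 kPa.
q_all = 2202.2 / 2.5 = 880.87 kPa.

q_all ≈ 880 kPa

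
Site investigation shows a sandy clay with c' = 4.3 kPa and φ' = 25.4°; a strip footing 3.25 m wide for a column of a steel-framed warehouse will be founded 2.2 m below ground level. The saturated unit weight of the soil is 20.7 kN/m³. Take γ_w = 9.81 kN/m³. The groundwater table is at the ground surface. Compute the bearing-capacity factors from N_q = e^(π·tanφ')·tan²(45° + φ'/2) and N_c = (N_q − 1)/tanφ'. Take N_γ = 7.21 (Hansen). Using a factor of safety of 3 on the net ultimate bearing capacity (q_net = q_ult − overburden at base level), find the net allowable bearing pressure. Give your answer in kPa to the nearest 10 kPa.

q_all(net) ≈ 150 kPa

N_q = e^(π·tan25.4°)·tan²(57.7°) = 11.12; N_c = (N_q − 1)/tanφ' = 21.32.
With the water table at the surface the whole profile is submerged: γ' = 20.7 − 9.81 = 10.89 kN/m³, so q = γ'·D_f = 23.958 kPa; the same γ' applies in the ½γBN_γ term.
q_ult = c·N_c + q·N_q + 0.5·γ·B·N_γ
     = 4.3 × 21.317 + 23.958 × 11.122 + 0.5 × 10.89 × 3.25 × 7.21
     = 91.662 + 266.46 + 127.59 = 485.71 kPa.
q_net = 485.71 − 23.958 = 461.75 kPa.
q_all(net) = 461.75 / 3 = 153.92 kPa.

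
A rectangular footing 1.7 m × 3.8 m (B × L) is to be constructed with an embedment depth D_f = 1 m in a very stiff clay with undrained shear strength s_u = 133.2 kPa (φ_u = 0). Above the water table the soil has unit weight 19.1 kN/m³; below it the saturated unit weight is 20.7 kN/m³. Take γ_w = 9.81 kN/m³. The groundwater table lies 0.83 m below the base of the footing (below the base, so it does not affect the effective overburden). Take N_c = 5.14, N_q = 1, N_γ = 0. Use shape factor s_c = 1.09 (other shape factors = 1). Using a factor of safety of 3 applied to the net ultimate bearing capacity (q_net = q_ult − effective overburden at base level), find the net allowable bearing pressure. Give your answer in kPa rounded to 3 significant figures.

q_all(net) ≈ 249 kPa

q = γ·D_f = 19.1 × 1 = 19.1 kPa.
c·N_c·s_c = 133.2 × 5.14 × 1.09 = 746.27 kPa
q·N_q = 19.1 × 1 = 19.1 kPa
q_ult = 746.27 + 19.1 = 765.37 kPa.
Net ultimate: q_net = 765.37 − 19.1 = 746.27 kPa.
q_all(net) = 746.27 / 3 = 248.76 kPa.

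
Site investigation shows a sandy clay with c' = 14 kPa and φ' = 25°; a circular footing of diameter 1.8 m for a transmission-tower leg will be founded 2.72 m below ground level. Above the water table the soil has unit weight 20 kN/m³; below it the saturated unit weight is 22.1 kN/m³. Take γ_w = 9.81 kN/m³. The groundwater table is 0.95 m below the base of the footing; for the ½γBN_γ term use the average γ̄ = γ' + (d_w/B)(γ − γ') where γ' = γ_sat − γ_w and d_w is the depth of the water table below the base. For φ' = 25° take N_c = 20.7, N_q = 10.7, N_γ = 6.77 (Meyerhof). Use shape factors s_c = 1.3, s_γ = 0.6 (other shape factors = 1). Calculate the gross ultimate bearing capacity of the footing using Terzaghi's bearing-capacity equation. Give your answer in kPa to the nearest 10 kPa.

q = γ·D_f = 20 × 2.72 = 54.4 kPa.
γ' = 12.29 kN/m³; averaging over the depth B below the base, γ̄ = γ' + (d_w/B)(γ − γ') = 16.359 kN/m³.
c·N_c·s_c = 14 × 20.7 × 1.3 = 376.74 kPa
q·N_q = 54.4 × 10.7 = 582.08 kPa
0.5·γ·B·N_γ·s_γ = 0.5 × 16.359 × 1.8 × 6.77 × 0.6 = 59.806 kPa
q_ult = 376.74 + 582.08 + 59.806 = 1018.6 kPa.

q_ult ≈ 1020 kPa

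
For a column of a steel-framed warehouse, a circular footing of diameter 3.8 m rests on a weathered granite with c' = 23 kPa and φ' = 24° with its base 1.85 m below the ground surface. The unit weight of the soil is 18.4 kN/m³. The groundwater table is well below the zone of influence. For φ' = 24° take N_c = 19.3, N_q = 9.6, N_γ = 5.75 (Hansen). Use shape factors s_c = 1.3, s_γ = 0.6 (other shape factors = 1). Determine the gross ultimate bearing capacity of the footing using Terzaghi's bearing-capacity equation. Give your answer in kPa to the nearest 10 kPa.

q_ult ≈ 1020 kPa

Overburden at base level: q = 18.4 × 1.85 = 34.04 kPa.
Cohesion term c·N_c·s_c = 23 × 19.3 × 1.3 = 577.07 kPa; surcharge term q·N_q = 34.04 × 9.6 = 326.78 kPa; self-weight term 0.5·γ·B·N_γ·s_γ = 0.5 × 18.4 × 3.8 × 5.75 × 0.6 = 120.61 kPa.
q_ult = 577.07 + 326.78 + 120.61 = 1024.5 kPa.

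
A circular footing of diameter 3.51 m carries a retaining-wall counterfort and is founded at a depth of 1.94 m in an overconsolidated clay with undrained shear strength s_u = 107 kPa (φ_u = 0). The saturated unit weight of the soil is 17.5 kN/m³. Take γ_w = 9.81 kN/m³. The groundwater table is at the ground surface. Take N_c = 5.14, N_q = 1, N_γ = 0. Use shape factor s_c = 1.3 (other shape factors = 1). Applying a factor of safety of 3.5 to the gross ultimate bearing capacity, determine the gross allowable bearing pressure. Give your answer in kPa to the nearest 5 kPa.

Water table at ground surface, so effective unit weight γ' = 17.5 − 9.81 = 7.69 kN/m³ is used throughout; overburden q = 7.69 × 1.94 = 14.919 kPa.
Cohesion term c·N_c·s_c = 107 × 5.14 × 1.3 = 714.97 kPa; surcharge term q·N_q = 14.919 × 1 = 14.919 kPa.
q_ult = 714.97 + 14.919 = 729.89 kPa.
q_all = q_ult / FS = 729.89 / 3.5 = 208.54 kPa.

q_all ≈ 210 kPa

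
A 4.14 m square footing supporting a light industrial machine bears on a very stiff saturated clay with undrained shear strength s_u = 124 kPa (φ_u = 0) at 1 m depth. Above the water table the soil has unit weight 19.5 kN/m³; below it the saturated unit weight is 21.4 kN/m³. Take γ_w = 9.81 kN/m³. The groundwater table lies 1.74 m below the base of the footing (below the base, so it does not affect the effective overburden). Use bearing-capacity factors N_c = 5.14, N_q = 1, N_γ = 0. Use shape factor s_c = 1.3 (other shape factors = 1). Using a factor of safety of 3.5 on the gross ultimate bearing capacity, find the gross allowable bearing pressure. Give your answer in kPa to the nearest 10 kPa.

Effective surcharge at the founding depth q = γ·D_f = 19.5 × 1 = 19.5 kPa.
q_ult = c·N_c·s_c + q·N_q
     = 124 × 5.14 × 1.3 + 19.5 × 1
     = 828.57 + 19.5 = 848.07 kPa.
q_all = 848.07 / 3.5 = 242.31 kPa.

q_all ≈ 240 kPa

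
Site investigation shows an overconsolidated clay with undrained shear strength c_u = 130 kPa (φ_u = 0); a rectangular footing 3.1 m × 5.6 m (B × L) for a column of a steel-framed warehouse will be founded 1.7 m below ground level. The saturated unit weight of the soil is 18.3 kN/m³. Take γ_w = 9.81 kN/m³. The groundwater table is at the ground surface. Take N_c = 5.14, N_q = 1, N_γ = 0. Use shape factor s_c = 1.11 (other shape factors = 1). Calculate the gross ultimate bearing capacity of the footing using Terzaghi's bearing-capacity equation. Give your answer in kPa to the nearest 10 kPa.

q_ult ≈ 760 kPa

γ' = 18.3 − 9.81 = 8.49 kN/m³ (submerged throughout). q = 8.49 × 1.7 = 14.433 kPa.
c·N_c·s_c = 130 × 5.14 × 1.11 = 741.7 kPa
q·N_q = 14.433 × 1 = 14.433 kPa
q_ult = 741.7 + 14.433 = 756.13 kPa.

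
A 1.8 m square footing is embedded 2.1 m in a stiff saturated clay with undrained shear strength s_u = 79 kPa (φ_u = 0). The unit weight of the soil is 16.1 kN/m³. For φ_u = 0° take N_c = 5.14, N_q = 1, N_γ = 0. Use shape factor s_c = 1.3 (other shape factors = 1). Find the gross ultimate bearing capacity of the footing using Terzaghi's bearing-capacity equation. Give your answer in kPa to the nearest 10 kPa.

Effective surcharge at the founding depth q = γ·D_f = 16.1 × 2.1 = 33.81 kPa.
q_ult = c·N_c·s_c + q·N_q
     = 79 × 5.14 × 1.3 + 33.81 × 1
     = 527.88 + 33.81 = 561.69 kPa.

q_ult ≈ 560 kPa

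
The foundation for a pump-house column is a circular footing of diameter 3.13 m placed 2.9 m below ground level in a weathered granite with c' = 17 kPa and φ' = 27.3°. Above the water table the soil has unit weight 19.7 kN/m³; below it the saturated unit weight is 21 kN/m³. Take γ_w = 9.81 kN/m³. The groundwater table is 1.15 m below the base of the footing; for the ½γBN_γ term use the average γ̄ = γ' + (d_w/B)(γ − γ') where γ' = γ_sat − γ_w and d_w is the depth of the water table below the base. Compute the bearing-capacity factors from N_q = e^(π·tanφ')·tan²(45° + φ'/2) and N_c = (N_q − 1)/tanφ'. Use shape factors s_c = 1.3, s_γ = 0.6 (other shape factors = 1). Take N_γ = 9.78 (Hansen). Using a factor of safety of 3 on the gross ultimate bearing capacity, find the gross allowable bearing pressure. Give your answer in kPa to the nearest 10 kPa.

q_all ≈ 480 kPa

N_q = e^(π·tan27.3°)·tan²(58.65°) = 13.64; N_c = (N_q − 1)/tanφ' = 24.48.
Effective surcharge at the founding depth q = γ·D_f = 19.7 × 2.9 = 57.13 kPa.
With d_w = 1.15 m < B, γ̄ = 11.19 + (1.15/3.13) × (19.7 − 11.19) = 14.317 kN/m³.
q_ult = c·N_c·s_c + q·N_q + 0.5·γ·B·N_γ·s_γ
     = 17 × 24.481 × 1.3 + 57.13 × 13.636 + 0.5 × 14.317 × 3.13 × 9.78 × 0.6
     = 541.04 + 779.01 + 131.48 = 1451.5 kPa.
q_all = 1451.5 / 3 = 483.84 kPa.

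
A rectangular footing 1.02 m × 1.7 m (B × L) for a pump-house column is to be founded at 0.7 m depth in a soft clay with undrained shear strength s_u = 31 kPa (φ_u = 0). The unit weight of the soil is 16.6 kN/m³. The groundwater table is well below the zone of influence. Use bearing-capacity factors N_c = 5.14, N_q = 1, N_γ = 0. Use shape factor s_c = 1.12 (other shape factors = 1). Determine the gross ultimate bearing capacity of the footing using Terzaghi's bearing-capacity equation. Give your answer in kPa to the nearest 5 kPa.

Effective surcharge at the founding depth q = γ·D_f = 16.6 × 0.7 = 11.62 kPa.
q_ult = c·N_c·s_c + q·N_q
     = 31 × 5.14 × 1.12 + 11.62 × 1
     = 178.46 + 11.62 = 190.08 kPa.

q_ult ≈ 190 kPa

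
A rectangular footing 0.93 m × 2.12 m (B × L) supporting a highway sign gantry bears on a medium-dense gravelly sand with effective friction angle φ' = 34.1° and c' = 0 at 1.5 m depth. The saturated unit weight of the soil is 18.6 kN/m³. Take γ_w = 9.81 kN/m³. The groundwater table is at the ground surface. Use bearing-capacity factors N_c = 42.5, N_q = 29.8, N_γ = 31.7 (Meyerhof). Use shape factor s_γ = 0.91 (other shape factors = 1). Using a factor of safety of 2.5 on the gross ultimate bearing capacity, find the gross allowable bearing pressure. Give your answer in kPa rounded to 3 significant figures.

γ' = 18.6 − 9.81 = 8.79 kN/m³ (submerged throughout). q = 8.79 × 1.5 = 13.185 kPa; the same γ' applies in the ½γBN_γ term.
q·N_q = 13.185 × 29.8 = 392.91 kPa
0.5·γ·B·N_γ·s_γ = 0.5 × 8.79 × 0.93 × 31.7 × 0.91 = 117.91 kPa
q_ult = 392.91 + 117.91 = 510.82 kPa.
q_all = 510.82 / 2.5 = 204.33 kPa.

q_all ≈ 204 kPa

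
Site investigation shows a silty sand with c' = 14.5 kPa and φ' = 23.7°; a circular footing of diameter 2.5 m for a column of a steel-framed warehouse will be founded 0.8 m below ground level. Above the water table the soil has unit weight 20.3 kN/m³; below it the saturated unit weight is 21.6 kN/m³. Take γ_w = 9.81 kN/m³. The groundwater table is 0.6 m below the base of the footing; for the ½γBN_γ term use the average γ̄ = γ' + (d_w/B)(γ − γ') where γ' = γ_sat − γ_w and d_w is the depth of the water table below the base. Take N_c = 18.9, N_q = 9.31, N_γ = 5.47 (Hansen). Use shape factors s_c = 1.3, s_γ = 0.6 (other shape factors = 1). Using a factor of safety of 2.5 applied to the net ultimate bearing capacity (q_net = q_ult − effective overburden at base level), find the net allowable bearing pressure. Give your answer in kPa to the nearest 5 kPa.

q_all(net) ≈ 220 kPa

Overburden at base level: q = 20.3 × 0.8 = 16.24 kPa.
The water table is 0.6 m below the base (< B = 2.5 m), so the ½γBN_γ term uses γ̄ = γ' + (d_w/B)(γ − γ') = 11.79 + (0.6/2.5)(20.3 − 11.79) = 13.832 kN/m³.
Cohesion term c·N_c·s_c = 14.5 × 18.9 × 1.3 = 356.26 kPa; surcharge term q·N_q = 16.24 × 9.31 = 151.19 kPa; self-weight term 0.5·γ·B·N_γ·s_γ = 0.5 × 13.832 × 2.5 × 5.47 × 0.6 = 56.747 kPa.
q_ult = 356.26 + 151.19 + 56.747 = 564.21 kPa.
Net ultimate: q_net = 564.21 − 16.24 = 547.97 kPa.
q_all(net) = 547.97 / 2.5 = 219.19 kPa.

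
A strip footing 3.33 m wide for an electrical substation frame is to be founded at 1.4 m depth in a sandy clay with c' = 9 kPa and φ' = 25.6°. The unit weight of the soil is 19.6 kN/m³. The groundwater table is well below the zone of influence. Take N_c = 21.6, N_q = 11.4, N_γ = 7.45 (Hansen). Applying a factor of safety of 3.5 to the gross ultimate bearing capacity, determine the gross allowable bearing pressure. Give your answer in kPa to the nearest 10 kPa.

Overburden at base level: q = 19.6 × 1.4 = 27.44 kPa.
Cohesion term c·N_c = 9 × 21.6 = 194.4 kPa; surcharge term q·N_q = 27.44 × 11.4 = 312.82 kPa; self-weight term 0.5·γ·B·N_γ = 0.5 × 19.6 × 3.33 × 7.45 = 243.12 kPa.
q_ult = 194.4 + 312.82 + 243.12 = 750.34 kPa.
q_all = q_ult / FS = 750.34 / 3.5 = 214.38 kPa.

q_all ≈ 210 kPa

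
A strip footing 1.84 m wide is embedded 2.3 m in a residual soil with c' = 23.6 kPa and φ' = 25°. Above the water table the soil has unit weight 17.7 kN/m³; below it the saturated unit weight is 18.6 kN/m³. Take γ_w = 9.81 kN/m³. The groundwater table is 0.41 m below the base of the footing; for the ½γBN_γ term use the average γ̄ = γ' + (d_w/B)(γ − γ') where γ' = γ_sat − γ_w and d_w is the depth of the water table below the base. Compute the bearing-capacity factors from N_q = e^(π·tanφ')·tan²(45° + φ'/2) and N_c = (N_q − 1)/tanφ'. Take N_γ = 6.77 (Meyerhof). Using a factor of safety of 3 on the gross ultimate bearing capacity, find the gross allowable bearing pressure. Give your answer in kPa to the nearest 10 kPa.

q_all ≈ 330 kPa

N_q = e^(π·tan25°)·tan²(57.5°) = 10.66; N_c = (N_q − 1)/tanφ' = 20.72.
q = γ·D_f = 17.7 × 2.3 = 40.71 kPa.
γ' = 8.79 kN/m³; averaging over the depth B below the base, γ̄ = γ' + (d_w/B)(γ − γ') = 10.775 kN/m³.
c·N_c = 23.6 × 20.721 = 489 kPa
q·N_q = 40.71 × 10.662 = 434.06 kPa
0.5·γ·B·N_γ = 0.5 × 10.775 × 1.84 × 6.77 = 67.113 kPa
q_ult = 489 + 434.06 + 67.113 = 990.17 kPa.
q_all = 990.17 / 3 = 330.06 kPa.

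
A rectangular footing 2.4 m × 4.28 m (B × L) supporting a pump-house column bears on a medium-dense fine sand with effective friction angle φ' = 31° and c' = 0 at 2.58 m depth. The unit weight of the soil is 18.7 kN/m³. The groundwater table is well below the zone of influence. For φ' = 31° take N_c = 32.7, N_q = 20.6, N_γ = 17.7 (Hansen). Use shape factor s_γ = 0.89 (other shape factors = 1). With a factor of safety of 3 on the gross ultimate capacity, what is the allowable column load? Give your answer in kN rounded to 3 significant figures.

Overburden at base level: q = 18.7 × 2.58 = 48.246 kPa.
Surcharge term q·N_q = 48.246 × 20.6 = 993.87 kPa; self-weight term 0.5·γ·B·N_γ·s_γ = 0.5 × 18.7 × 2.4 × 17.7 × 0.89 = 353.5 kPa.
q_ult = 993.87 + 353.5 = 1347.4 kPa.
Gross allowable pressure q_all = 1347.4 / 3 = 449.12 kPa.
Footing area = 10.272 m², so allowable column load = 449.12 × 10.272 = 4613.4 kN.

P_all ≈ 4610 kN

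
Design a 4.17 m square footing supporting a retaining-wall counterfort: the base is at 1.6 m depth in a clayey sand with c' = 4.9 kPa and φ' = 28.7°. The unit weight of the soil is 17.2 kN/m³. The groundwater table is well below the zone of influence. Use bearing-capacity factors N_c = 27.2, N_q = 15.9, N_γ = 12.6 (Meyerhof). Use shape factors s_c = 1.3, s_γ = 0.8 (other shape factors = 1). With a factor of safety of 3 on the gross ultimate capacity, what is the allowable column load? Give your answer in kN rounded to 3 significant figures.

Effective surcharge at the founding depth q = γ·D_f = 17.2 × 1.6 = 27.52 kPa.
q_ult = c·N_c·s_c + q·N_q + 0.5·γ·B·N_γ·s_γ
     = 4.9 × 27.2 × 1.3 + 27.52 × 15.9 + 0.5 × 17.2 × 4.17 × 12.6 × 0.8
     = 173.26 + 437.57 + 361.49 = 972.32 kPa.
Gross allowable pressure q_all = 972.32 / 3 = 324.11 kPa.
Footing area = 17.3889 m², so allowable column load = 324.11 × 17.3889 = 5635.9 kN.

P_all ≈ 5640 kN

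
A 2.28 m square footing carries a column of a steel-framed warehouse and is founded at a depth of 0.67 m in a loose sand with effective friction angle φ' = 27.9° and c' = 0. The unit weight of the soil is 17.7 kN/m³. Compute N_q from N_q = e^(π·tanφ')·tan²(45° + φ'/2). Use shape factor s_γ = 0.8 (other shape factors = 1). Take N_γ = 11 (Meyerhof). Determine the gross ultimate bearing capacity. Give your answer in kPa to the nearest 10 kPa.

q_ult ≈ 350 kPa

tan27.9° = 0.5295, so N_q = e^(π×0.5295)·tan²(58.95°) = 5.277 × 2.759 = 14.56.
Overburden at base level: q = 17.7 × 0.67 = 11.859 kPa.
Surcharge term q·N_q = 11.859 × 14.559 = 172.66 kPa; self-weight term 0.5·γ·B·N_γ·s_γ = 0.5 × 17.7 × 2.28 × 11 × 0.8 = 177.57 kPa.
q_ult = 172.66 + 177.57 = 350.22 kPa.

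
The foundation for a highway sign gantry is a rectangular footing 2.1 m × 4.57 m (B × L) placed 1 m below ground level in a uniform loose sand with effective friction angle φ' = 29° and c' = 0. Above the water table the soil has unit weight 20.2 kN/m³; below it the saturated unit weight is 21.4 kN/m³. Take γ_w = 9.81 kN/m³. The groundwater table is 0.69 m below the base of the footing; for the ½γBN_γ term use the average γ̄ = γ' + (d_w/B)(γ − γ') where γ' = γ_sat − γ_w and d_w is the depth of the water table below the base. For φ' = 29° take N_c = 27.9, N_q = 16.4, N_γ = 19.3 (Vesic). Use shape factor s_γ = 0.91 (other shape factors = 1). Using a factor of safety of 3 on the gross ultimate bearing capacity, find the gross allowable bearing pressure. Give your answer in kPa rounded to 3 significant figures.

q_all ≈ 199 kPa

Effective surcharge at the founding depth q = γ·D_f = 20.2 × 1 = 20.2 kPa.
With d_w = 0.69 m < B, γ̄ = 11.59 + (0.69/2.1) × (20.2 − 11.59) = 14.419 kN/m³.
q_ult = q·N_q + 0.5·γ·B·N_γ·s_γ
     = 20.2 × 16.4 + 0.5 × 14.419 × 2.1 × 19.3 × 0.91
     = 331.28 + 265.9 = 597.18 kPa.
q_all = 597.18 / 3 = 199.06 kPa.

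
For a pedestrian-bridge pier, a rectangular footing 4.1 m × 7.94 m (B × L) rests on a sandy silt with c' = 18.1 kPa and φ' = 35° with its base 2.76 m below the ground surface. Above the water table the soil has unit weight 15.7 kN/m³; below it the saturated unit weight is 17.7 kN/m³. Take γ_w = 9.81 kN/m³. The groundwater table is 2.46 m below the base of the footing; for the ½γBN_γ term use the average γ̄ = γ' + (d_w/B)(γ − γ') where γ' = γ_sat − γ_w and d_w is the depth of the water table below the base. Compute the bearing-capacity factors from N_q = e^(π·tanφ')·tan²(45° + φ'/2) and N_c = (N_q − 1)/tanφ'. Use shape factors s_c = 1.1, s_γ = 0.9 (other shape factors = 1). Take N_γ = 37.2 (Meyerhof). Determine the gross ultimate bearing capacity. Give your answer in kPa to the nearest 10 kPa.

q_ult ≈ 3220 kPa

tan35° = 0.7002, so N_q = e^(π×0.7002)·tan²(62.5°) = 9.023 × 3.69 = 33.3.
N_c = (33.3 − 1)/tan35° = 46.12.
Overburden at base level: q = 15.7 × 2.76 = 43.332 kPa.
The water table is 2.46 m below the base (< B = 4.1 m), so the ½γBN_γ term uses γ̄ = γ' + (d_w/B)(γ − γ') = 7.89 + (2.46/4.1)(15.7 − 7.89) = 12.576 kN/m³.
Cohesion term c·N_c·s_c = 18.1 × 46.124 × 1.1 = 918.32 kPa; surcharge term q·N_q = 43.332 × 33.296 = 1442.8 kPa; self-weight term 0.5·γ·B·N_γ·s_γ = 0.5 × 12.576 × 4.1 × 37.2 × 0.9 = 863.14 kPa.
q_ult = 918.32 + 1442.8 + 863.14 = 3224.2 kPa.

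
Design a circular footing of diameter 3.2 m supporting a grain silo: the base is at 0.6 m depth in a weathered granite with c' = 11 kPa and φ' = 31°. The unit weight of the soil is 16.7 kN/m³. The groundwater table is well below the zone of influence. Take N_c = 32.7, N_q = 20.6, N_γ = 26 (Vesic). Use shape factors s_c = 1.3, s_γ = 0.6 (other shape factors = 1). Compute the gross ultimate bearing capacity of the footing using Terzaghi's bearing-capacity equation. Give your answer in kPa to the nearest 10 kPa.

q_ult ≈ 1090 kPa

Overburden at base level: q = 16.7 × 0.6 = 10.02 kPa.
Cohesion term c·N_c·s_c = 11 × 32.7 × 1.3 = 467.61 kPa; surcharge term q·N_q = 10.02 × 20.6 = 206.41 kPa; self-weight term 0.5·γ·B·N_γ·s_γ = 0.5 × 16.7 × 3.2 × 26 × 0.6 = 416.83 kPa.
q_ult = 467.61 + 206.41 + 416.83 = 1090.9 kPa.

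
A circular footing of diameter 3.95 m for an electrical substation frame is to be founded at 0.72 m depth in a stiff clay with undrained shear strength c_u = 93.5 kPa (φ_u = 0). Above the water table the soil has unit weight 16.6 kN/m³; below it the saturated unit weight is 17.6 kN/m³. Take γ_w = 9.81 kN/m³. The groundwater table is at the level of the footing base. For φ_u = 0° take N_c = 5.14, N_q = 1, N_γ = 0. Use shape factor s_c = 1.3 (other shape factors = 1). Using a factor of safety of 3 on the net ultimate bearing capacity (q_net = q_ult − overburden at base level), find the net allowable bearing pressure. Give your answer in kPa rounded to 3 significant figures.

q_all(net) ≈ 208 kPa

q = γ·D_f = 16.6 × 0.72 = 11.952 kPa.
c·N_c·s_c = 93.5 × 5.14 × 1.3 = 624.77 kPa
q·N_q = 11.952 × 1 = 11.952 kPa
q_ult = 624.77 + 11.952 = 636.72 kPa.
q_net = 636.72 − 11.952 = 624.77 kPa.
q_all(net) = 624.77 / 3 = 208.26 kPa.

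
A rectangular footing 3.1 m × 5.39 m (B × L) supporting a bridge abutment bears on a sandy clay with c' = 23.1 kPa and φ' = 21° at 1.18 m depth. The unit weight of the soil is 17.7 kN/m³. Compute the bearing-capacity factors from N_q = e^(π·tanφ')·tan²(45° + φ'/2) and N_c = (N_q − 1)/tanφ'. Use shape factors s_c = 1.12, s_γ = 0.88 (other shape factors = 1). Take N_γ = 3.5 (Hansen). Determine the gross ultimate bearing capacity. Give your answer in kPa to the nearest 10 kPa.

q_ult ≈ 640 kPa

tan21° = 0.3839, so N_q = e^(π×0.3839)·tan²(55.5°) = 3.34 × 2.117 = 7.07.
N_c = (7.07 − 1)/tan21° = 15.81.
Effective surcharge at the founding depth q = γ·D_f = 17.7 × 1.18 = 20.886 kPa.
q_ult = c·N_c·s_c + q·N_q + 0.5·γ·B·N_γ·s_γ
     = 23.1 × 15.815 × 1.12 + 20.886 × 7.0708 + 0.5 × 17.7 × 3.1 × 3.5 × 0.88
     = 409.16 + 147.68 + 84.5 = 641.34 kPa.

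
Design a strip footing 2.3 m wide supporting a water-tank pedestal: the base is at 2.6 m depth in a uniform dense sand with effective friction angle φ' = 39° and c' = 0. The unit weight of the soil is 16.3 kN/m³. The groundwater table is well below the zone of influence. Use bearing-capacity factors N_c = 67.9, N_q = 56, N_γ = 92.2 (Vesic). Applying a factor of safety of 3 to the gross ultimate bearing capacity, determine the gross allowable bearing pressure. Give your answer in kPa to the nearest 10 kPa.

Overburden at base level: q = 16.3 × 2.6 = 42.38 kPa.
Surcharge term q·N_q = 42.38 × 56 = 2373.3 kPa; self-weight term 0.5·γ·B·N_γ = 0.5 × 16.3 × 2.3 × 92.2 = 1728.3 kPa.
q_ult = 2373.3 + 1728.3 = 4101.6 kPa.
q_all = q_ult / FS = 4101.6 / 3 = 1367.2 kPa.

q_all ≈ 1370 kPa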